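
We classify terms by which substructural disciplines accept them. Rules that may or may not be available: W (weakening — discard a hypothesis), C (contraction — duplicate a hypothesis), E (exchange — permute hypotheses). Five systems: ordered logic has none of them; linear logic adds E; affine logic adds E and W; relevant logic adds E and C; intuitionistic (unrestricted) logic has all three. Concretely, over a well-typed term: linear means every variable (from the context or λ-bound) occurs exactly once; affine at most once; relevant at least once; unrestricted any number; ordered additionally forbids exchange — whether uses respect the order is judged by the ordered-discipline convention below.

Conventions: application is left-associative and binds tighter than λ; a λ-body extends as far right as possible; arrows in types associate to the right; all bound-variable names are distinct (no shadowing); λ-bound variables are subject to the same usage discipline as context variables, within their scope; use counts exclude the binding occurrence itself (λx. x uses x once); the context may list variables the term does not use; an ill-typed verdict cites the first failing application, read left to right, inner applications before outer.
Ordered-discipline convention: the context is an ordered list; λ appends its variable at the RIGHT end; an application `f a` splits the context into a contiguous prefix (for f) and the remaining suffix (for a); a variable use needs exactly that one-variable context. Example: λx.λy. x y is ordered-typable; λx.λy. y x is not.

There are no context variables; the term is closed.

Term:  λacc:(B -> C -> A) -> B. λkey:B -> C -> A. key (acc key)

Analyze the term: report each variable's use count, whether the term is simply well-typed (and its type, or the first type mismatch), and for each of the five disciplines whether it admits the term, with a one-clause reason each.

counts: acc (bound): 1×, key (bound): 2×
order of uses: key, acc, key
typing: ✓ — ((B -> C -> A) -> B) -> (B -> C -> A) -> C -> A
ordered: ✗ — uses contraction: key ×2
linear: ✗ — uses contraction: key ×2
affine: ✗ — uses contraction: key ×2
relevant: ✓ — acc, key: all used, weakening unneeded
unrestricted: ✓ — typability at ((B -> C -> A) -> B) -> (B -> C -> A) -> C -> A is all that's needed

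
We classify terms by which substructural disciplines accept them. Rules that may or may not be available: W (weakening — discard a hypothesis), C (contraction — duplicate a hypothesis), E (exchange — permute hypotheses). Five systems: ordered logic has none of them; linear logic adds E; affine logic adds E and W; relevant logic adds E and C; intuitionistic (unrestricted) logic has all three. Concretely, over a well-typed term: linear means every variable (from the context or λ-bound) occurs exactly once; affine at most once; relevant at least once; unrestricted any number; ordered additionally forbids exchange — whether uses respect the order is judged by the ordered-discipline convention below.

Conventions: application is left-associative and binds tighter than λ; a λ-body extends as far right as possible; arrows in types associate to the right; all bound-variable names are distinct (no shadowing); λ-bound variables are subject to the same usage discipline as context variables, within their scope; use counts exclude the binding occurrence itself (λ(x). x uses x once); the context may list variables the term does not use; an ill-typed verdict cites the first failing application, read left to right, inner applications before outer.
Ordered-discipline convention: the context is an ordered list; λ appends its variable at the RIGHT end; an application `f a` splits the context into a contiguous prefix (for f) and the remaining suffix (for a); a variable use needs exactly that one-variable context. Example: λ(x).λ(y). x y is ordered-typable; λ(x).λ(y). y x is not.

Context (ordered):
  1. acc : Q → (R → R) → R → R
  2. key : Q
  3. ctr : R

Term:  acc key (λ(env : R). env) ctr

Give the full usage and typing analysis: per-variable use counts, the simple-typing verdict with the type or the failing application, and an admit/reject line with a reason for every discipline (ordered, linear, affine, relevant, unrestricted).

usage: acc=1, key=1, ctr=1, env (bound)=1
use order (left to right): acc, key, env, ctr
typing: ✓ — R
ordered ✓ (single-use (acc, key, ctr, env), ordered derivation ok)
linear ✓ (single use per variable (acc, key, ctr, env))
affine ✓ (acc, key, ctr, env: no repeats, contraction unneeded)
relevant ✓ (none of acc, key, ctr, env goes unused)
unrestricted ✓ (typability at R is all that's needed)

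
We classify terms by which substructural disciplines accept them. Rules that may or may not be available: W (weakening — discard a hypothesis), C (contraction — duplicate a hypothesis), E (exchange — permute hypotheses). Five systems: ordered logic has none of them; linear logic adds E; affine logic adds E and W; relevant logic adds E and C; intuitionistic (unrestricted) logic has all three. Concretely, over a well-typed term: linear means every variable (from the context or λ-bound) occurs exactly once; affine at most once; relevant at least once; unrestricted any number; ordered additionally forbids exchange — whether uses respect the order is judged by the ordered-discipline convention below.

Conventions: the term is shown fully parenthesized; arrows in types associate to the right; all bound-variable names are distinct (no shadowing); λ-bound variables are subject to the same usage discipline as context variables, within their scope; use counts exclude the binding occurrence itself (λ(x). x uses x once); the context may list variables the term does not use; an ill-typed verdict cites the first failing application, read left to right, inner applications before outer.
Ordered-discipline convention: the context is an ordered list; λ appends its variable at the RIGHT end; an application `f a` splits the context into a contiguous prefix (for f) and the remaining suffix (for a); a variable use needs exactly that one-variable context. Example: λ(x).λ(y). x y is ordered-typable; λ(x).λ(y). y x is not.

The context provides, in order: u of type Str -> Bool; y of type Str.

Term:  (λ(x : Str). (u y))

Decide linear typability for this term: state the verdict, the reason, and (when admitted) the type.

no — x left unused
usage: u: 1; y: 1; x [bound]: 0
use order (left to right): u, y
typing: ✓ — Str -> Bool
summary: ordered ✗ | linear ✗ | affine ✓ | relevant ✗ | unrestricted ✓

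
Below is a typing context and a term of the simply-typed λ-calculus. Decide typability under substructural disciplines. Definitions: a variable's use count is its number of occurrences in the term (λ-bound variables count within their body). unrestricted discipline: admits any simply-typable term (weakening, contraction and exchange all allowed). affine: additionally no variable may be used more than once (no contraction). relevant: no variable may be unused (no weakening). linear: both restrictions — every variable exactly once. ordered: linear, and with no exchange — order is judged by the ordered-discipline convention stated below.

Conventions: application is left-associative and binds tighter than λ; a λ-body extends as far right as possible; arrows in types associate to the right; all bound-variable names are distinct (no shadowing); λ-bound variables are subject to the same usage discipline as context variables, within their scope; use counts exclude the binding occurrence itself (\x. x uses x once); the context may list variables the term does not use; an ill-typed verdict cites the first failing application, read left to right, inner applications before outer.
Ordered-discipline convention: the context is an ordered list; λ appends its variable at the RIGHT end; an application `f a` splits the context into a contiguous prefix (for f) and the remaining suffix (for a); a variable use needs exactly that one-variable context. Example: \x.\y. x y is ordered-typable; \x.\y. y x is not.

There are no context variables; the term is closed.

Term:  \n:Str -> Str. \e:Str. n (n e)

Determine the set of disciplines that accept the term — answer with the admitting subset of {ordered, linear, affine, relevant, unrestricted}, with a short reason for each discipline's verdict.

admitted by: relevant, unrestricted
counts: n [bound]=2; e [bound]=1
use order (left to right): n, n, e
typing: ✓ — (Str -> Str) -> Str -> Str
ordered ✗ (n ×2 used more than once (contraction))
linear ✗ (n ×2 used more than once (contraction))
affine ✗ (n ×2 used more than once (contraction))
relevant ✓ (at least one use each (n, e))
unrestricted ✓ (simply typable at (Str -> Str) -> Str -> Str; W, C, E all held)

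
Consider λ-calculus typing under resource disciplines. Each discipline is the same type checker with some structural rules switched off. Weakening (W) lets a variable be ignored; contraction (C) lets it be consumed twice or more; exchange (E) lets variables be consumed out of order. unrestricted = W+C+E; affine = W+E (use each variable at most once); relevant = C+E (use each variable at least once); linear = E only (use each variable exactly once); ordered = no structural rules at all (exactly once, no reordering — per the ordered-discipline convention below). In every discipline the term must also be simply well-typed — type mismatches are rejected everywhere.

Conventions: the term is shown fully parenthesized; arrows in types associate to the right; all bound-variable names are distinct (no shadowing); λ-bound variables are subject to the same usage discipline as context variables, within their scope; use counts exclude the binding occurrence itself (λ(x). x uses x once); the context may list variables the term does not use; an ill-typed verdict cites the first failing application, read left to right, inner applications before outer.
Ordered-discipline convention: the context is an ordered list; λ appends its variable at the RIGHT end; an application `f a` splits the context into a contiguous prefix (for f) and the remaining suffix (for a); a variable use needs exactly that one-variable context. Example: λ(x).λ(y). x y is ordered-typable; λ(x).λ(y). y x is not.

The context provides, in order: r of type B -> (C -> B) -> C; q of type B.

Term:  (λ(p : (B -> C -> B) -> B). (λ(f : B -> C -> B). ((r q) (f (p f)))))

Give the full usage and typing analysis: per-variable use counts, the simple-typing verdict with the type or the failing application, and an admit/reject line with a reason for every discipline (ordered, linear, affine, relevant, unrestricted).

usage: r: 1, q: 1, p (bound): 1, f (bound): 2
left-to-right use order: r, q, f, p, f
typing: well-typed — term : ((B -> C -> B) -> B) -> (B -> C -> B) -> C
ordered: ✗, needs contraction — f ×2
linear: ✗, needs contraction — f ×2
affine: ✗, needs contraction — f ×2
relevant: ✓, none of r, q, p, f goes unused
unrestricted: ✓, type-checks (((B -> C -> B) -> B) -> (B -> C -> B) -> C) and nothing is barred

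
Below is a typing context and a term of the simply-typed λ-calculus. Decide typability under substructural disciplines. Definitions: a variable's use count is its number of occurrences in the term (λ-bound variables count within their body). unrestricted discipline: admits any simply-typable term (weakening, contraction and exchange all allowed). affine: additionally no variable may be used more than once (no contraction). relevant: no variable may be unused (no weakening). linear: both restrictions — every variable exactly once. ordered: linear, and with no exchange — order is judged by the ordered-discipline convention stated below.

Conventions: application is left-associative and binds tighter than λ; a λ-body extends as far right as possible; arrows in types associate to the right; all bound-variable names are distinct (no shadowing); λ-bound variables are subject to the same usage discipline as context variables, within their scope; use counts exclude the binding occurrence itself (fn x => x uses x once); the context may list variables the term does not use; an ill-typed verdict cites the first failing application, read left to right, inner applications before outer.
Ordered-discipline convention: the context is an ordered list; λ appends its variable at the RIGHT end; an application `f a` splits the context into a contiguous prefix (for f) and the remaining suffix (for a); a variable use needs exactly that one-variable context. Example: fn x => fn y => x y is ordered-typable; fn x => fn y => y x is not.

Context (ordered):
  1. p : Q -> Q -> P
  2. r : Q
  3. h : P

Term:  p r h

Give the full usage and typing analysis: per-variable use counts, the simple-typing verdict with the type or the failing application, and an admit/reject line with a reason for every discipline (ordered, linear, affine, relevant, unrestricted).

variable uses: p ×1; r ×1; h ×1
use order (left to right): p, r, h
typing: ill-typed: argument of type P where Q is required
ordered: ✗ — a type mismatch blocks all five
linear: ✗ — the type mismatch rejects it
affine: ✗ — not simply typable
relevant: ✗ — fails simple typing
unrestricted: ✗ — a type mismatch blocks all five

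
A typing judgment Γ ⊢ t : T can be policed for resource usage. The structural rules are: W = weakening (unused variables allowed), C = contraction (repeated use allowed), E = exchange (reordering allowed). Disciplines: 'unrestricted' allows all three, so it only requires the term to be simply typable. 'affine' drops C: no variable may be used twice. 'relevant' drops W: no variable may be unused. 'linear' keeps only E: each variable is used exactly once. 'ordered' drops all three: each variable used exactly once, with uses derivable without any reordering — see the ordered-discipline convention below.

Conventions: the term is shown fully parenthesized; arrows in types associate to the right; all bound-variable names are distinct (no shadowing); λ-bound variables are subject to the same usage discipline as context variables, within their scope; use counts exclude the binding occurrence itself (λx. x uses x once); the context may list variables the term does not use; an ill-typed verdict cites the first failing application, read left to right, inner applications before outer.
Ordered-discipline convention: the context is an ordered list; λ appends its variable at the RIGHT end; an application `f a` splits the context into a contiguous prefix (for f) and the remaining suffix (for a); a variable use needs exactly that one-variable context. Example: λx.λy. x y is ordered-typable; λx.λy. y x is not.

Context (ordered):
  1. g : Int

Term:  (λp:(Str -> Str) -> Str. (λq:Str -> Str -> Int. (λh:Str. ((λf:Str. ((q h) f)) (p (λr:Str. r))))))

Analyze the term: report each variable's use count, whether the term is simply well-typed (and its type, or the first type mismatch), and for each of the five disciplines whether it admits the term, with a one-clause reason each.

variable uses: g: 0×; p [bound]: 1×; q [bound]: 1×; h [bound]: 1×; f [bound]: 1×; r [bound]: 1×
uses in reading order: q, h, f, p, r
typing: the term checks, with type ((Str -> Str) -> Str) -> (Str -> Str -> Int) -> Str -> Int
ordered: ✗ — g never used (weakening)
linear: ✗ — g never used (weakening)
affine: ✓ — none of g, p, q, h, f, r used more than once
relevant: ✗ — g never used (weakening)
unrestricted: ✓ — simply typable at ((Str -> Str) -> Str) -> (Str -> Str -> Int) -> Str -> Int; W, C, E all held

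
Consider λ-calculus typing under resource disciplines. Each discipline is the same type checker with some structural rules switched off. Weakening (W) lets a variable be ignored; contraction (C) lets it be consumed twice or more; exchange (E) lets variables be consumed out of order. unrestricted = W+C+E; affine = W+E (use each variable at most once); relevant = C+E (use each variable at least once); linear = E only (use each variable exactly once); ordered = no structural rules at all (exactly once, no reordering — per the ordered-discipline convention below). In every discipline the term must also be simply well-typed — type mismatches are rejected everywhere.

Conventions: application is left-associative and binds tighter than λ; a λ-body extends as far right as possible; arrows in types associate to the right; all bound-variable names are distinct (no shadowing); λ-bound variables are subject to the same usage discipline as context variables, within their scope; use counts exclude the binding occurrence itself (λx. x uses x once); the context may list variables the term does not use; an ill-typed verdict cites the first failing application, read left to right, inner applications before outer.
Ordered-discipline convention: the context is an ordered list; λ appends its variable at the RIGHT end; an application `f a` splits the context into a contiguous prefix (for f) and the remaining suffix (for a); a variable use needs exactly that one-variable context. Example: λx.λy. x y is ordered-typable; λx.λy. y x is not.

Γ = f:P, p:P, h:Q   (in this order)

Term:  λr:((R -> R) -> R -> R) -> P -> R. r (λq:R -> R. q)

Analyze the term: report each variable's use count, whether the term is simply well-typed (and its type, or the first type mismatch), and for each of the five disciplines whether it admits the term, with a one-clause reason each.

variable uses: f: 0×, p: 0×, h: 0×, r [bound]: 1×, q [bound]: 1×
left-to-right use order: r, q
typing: well-typed — term : (((R -> R) -> R -> R) -> P -> R) -> P -> R
ordered: ✗ — f, p, h left unused
linear: ✗ — f, p, h left unused
affine: ✓ — none of f, p, h, r, q used more than once
relevant: ✗ — f, p, h left unused
unrestricted: ✓ — typability at (((R -> R) -> R -> R) -> P -> R) -> P -> R is all that's needed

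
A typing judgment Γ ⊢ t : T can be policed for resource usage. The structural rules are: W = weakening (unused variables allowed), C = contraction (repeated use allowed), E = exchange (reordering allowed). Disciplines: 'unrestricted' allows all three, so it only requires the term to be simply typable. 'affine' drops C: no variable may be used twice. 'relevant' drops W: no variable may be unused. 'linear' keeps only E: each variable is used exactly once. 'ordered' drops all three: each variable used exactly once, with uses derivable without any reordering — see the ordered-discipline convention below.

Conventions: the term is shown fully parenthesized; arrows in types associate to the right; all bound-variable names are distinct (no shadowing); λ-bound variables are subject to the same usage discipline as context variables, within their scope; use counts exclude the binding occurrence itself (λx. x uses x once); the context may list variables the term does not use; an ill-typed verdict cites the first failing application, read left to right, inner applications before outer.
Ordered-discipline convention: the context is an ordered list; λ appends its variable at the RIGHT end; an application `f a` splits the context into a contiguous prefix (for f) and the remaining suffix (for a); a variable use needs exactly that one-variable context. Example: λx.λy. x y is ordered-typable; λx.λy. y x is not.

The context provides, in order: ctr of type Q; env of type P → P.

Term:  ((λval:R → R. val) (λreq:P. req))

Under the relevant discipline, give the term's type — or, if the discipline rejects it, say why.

not well-typed under relevant — not simply typable
usage: ctr=0, env=0, val (bound)=1, req (bound)=1
left-to-right use order: val, req
typing: ill-typed: a function awaiting R → R gets P → P
per-discipline verdicts: ordered ✗ | linear ✗ | affine ✗ | relevant ✗ | unrestricted ✗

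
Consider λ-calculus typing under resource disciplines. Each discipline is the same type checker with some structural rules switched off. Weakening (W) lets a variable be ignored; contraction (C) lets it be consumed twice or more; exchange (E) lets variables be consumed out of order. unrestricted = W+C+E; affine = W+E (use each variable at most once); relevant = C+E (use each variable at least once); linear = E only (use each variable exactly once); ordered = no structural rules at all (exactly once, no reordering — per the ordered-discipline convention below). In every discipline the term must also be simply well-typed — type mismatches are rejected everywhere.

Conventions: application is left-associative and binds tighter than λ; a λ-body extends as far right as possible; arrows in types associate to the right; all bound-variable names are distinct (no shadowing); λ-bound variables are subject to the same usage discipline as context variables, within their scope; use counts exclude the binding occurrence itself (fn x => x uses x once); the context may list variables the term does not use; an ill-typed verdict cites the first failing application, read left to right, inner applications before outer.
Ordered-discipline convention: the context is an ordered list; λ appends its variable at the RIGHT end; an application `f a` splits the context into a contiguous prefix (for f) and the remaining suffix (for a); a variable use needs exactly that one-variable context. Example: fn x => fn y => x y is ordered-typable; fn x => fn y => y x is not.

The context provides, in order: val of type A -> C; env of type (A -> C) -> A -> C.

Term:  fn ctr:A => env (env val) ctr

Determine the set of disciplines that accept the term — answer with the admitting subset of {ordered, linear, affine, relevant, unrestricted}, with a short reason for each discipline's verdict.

admitted in: relevant, unrestricted
use counts: val=1, env=2, ctr (bound)=1
order of uses: env, env, val, ctr
typing: the term checks, with type A -> C
ordered ✗ (uses contraction: env ×2)
linear ✗ (uses contraction: env ×2)
affine ✗ (uses contraction: env ×2)
relevant ✓ (at least one use each (val, env, ctr))
unrestricted ✓ (type-checks (A -> C) and nothing is barred)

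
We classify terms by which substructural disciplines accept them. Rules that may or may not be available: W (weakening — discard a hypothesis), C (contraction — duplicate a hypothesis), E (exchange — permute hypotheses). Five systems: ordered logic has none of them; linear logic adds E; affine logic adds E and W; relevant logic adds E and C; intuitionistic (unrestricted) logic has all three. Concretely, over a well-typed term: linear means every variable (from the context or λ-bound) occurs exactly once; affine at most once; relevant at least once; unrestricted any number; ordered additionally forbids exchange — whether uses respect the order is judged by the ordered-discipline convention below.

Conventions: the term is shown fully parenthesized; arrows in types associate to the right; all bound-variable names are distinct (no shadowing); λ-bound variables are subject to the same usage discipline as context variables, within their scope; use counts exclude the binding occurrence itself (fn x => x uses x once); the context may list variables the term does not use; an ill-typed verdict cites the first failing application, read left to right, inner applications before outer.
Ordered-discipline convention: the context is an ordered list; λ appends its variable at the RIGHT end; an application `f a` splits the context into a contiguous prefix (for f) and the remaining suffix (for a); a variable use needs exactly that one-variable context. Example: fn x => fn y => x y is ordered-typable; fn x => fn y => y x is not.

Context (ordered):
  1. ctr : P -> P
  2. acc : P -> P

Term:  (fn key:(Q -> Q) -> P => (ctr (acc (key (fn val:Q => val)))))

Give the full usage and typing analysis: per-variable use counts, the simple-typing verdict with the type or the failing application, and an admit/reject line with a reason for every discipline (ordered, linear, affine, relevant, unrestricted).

use counts: ctr ×1, acc ×1, key [bound] ×1, val [bound] ×1
order of uses: ctr, acc, key, val
typing: well-typed — term : ((Q -> Q) -> P) -> P
ordered ✓ (single-use (ctr, acc, key, val), ordered derivation ok)
linear ✓ (single use per variable (ctr, acc, key, val))
affine ✓ (none of ctr, acc, key, val used more than once)
relevant ✓ (at least one use each (ctr, acc, key, val))
unrestricted ✓ (well-typed at ((Q -> Q) -> P) -> P; no restrictions here)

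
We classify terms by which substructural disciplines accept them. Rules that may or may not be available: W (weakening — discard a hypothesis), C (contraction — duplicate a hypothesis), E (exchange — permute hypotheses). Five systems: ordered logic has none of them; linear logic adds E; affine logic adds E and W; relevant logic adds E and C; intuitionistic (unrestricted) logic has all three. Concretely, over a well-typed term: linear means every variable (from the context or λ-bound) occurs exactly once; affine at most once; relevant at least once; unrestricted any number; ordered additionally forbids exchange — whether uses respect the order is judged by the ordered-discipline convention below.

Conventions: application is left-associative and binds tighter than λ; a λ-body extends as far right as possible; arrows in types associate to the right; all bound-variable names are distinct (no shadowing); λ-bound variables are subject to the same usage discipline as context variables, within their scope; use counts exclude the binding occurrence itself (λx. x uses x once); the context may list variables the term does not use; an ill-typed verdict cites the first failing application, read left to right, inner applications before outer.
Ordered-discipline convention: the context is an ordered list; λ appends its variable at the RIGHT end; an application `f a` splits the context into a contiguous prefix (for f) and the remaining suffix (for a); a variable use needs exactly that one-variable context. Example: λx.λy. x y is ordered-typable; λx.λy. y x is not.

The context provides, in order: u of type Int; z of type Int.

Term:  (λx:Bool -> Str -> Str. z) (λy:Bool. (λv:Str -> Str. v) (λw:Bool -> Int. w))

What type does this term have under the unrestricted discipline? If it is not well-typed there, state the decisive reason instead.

not well-typed under unrestricted — the type mismatch rejects it
use counts: u: 0, z: 1, x (bound): 0, y (bound): 0, v (bound): 1, w (bound): 1
left-to-right use order: z, v, w
typing: ill-typed: a function awaiting Str -> Str gets (Bool -> Int) -> Bool -> Int
per-discipline verdicts: ordered ✗ | linear ✗ | affine ✗ | relevant ✗ | unrestricted ✗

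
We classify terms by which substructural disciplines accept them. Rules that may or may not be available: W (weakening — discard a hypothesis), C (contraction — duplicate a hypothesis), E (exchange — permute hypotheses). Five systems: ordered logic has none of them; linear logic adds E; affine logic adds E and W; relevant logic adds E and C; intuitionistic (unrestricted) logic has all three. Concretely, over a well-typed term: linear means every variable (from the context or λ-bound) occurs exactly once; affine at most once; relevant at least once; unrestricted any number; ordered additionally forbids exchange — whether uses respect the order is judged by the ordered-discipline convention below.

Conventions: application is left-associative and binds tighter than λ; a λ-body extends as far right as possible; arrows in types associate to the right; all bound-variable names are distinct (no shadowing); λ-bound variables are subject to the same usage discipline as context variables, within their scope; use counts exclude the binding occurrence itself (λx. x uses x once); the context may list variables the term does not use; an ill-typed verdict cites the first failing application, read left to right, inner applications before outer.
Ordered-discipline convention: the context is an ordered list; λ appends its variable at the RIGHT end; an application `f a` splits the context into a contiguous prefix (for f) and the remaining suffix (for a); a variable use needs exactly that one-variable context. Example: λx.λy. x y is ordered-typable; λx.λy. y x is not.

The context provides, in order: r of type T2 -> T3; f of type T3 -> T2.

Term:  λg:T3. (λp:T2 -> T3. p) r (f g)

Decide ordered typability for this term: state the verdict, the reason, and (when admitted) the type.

yes — r, f, g, p once each; derivable with no W/C/E; term : T3 -> T3
use counts: r=1, f=1, g (λ-bound)=1, p (λ-bound)=1
left-to-right use order: p, r, f, g
typing: ✓ — T3 -> T3
all disciplines: ordered ✓, linear ✓, affine ✓, relevant ✓, unrestricted ✓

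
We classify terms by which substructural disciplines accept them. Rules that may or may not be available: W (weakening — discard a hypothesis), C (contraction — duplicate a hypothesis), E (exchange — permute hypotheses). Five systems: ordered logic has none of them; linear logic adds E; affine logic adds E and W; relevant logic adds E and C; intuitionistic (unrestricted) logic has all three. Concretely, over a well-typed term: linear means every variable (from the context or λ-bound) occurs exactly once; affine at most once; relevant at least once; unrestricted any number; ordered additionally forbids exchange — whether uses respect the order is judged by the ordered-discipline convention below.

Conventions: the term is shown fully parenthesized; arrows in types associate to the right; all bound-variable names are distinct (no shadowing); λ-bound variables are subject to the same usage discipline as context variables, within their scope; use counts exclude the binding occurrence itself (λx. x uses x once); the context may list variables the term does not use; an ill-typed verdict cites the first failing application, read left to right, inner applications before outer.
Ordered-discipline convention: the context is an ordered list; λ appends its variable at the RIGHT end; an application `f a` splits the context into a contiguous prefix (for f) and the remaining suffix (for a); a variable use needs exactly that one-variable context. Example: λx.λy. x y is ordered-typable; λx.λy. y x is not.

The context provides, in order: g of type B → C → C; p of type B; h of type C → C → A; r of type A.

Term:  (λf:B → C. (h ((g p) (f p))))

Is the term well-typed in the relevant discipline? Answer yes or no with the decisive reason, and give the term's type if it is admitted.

no — unused: r — weakening required
variable uses: g: 1×, p: 2×, h: 1×, r: 0×, f (bound): 1×
order of uses: h, g, p, f, p
typing: well-typed at (B → C) → C → A
all disciplines: ordered ✗ | linear ✗ | affine ✗ | relevant ✗ | unrestricted ✓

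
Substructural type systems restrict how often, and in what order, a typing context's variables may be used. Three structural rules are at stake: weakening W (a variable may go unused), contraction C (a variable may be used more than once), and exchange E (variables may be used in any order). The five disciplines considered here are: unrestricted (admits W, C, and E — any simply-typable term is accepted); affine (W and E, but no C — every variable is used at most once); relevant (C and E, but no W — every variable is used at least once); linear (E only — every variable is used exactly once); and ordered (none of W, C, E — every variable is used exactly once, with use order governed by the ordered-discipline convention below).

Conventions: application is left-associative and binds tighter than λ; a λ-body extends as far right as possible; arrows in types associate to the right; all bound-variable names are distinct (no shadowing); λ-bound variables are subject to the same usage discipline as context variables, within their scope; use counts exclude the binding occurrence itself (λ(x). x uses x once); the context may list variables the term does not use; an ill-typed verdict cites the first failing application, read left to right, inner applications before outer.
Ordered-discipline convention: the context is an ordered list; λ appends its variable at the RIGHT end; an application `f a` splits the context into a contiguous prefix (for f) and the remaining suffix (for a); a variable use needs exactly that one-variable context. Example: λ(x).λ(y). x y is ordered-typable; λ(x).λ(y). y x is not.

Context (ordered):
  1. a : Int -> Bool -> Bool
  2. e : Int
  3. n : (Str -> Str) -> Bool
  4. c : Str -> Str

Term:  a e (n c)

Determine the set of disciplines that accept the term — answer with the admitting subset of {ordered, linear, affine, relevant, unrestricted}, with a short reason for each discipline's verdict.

admitted in: ordered, linear, affine, relevant, unrestricted
variable uses: a ×1, e ×1, n ×1, c ×1
uses in reading order: a, e, n, c
typing: well-typed — term : Bool
ordered: ✓, a, e, n, c: once each, no exchange needed
linear: ✓, exactly-once usage across a, e, n, c
affine: ✓, no duplicate uses among a, e, n, c
relevant: ✓, every one of a, e, n, c appears
unrestricted: ✓, type-checks (Bool) and nothing is barred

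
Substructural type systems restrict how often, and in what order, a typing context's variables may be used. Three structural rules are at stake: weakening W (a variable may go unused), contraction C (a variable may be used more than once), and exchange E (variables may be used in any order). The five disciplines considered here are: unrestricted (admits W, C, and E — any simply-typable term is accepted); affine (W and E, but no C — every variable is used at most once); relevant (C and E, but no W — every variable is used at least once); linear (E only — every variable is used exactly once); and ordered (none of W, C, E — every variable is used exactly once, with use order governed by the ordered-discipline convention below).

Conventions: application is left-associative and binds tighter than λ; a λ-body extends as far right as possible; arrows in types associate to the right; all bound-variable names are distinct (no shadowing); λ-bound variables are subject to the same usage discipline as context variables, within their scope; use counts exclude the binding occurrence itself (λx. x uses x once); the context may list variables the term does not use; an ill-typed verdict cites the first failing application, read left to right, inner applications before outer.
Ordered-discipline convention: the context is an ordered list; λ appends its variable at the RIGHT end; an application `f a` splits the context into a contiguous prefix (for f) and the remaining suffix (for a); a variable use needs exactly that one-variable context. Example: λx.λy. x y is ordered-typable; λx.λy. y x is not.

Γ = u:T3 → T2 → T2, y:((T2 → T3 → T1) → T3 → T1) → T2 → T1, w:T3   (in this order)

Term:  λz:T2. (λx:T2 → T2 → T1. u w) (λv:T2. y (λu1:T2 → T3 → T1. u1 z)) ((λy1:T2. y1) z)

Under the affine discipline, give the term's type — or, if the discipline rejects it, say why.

not well-typed under affine — repeated use of z ×2
variable uses: u: 1×, y: 1×, w: 1×, z (λ-bound): 2×, x (λ-bound): 0×, v (λ-bound): 0×, u1 (λ-bound): 1×, y1 (λ-bound): 1×
order of uses: u, w, y, u1, z, y1, z
typing: well-typed at T2 → T2
all disciplines: ordered ✗, linear ✗, affine ✗, relevant ✗, unrestricted ✓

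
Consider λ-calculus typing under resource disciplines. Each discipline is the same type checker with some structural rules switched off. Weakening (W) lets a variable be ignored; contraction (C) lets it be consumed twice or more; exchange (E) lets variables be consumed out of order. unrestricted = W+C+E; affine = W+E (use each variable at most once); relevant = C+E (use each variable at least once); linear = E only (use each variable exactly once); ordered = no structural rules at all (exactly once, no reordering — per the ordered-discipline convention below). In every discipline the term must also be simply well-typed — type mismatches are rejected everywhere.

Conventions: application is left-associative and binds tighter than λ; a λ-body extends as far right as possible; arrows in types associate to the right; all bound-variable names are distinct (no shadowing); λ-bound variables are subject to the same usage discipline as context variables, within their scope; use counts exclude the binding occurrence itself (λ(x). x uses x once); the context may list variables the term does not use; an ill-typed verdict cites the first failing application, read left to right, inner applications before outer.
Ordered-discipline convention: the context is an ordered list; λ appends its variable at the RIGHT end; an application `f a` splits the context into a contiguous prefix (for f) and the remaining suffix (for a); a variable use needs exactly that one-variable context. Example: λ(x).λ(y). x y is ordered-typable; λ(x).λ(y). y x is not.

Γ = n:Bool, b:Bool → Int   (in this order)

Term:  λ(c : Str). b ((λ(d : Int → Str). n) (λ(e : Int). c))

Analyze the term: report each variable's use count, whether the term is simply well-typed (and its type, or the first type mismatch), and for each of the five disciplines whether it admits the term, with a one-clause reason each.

variable uses: n ×1; b ×1; c (λ-bound) ×1; d (λ-bound) ×0; e (λ-bound) ×0
uses in reading order: b, n, c
typing: ✓ — Str → Int
ordered: ✗, d, e never used (weakening)
linear: ✗, d, e never used (weakening)
affine: ✓, no duplicate uses among n, b, c, d, e
relevant: ✗, d, e never used (weakening)
unrestricted: ✓, simply typable at Str → Int; W, C, E all held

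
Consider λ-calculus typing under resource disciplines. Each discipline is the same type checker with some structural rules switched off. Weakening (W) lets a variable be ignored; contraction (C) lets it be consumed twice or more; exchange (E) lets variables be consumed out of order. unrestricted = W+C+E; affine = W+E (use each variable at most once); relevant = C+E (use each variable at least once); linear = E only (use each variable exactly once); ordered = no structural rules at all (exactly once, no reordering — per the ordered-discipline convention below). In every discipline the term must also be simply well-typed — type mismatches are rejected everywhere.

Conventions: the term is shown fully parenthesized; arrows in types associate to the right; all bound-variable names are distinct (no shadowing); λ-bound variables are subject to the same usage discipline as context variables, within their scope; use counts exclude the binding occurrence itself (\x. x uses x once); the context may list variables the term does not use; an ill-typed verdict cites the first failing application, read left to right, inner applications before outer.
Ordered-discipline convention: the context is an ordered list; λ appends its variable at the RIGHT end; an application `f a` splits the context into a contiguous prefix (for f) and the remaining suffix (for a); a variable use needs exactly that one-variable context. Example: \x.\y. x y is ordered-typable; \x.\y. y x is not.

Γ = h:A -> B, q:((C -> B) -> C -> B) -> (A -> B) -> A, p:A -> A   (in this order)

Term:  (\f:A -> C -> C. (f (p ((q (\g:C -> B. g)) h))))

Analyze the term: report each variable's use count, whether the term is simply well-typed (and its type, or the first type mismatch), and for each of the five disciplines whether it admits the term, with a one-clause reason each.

variable uses: h: 1×, q: 1×, p: 1×, f (bound): 1×, g (bound): 1×
left-to-right use order: f, p, q, g, h
typing: the term checks, with type (A -> C -> C) -> C -> C
ordered ✗ (no ordered split (uses run f, p, q, g, h))
linear ✓ (h, q, p, f, g: one use apiece)
affine ✓ (no duplicate uses among h, q, p, f, g)
relevant ✓ (every one of h, q, p, f, g appears)
unrestricted ✓ (well-typed at (A -> C -> C) -> C -> C; no restrictions here)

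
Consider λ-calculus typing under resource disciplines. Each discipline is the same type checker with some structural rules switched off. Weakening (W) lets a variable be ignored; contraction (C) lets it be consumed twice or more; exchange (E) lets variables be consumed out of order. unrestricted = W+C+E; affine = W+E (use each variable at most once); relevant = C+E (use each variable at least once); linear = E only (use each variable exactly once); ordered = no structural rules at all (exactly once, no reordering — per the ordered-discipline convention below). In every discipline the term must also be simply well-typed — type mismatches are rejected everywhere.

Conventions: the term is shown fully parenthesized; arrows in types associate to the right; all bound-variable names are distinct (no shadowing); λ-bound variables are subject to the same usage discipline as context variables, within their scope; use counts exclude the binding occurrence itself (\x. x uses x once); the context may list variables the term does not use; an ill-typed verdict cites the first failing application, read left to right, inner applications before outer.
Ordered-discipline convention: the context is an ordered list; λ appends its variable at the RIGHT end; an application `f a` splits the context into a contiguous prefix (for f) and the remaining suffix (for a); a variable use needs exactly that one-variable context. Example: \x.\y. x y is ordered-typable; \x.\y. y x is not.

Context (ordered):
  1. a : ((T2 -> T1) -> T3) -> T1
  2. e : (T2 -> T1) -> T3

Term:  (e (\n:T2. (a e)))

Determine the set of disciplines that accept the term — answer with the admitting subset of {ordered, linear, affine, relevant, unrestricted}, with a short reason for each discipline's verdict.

admitted by: unrestricted
use counts: a=1; e=2; n (bound)=0
uses in reading order: e, a, e
typing: well-typed at T3
ordered ✗ (e ×2 used more than once (contraction); unused: n — weakening required)
linear ✗ (e ×2 used more than once (contraction); unused: n — weakening required)
affine ✗ (e ×2 used more than once (contraction))
relevant ✗ (unused: n — weakening required)
unrestricted ✓ (simply typable at T3; W, C, E all held)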